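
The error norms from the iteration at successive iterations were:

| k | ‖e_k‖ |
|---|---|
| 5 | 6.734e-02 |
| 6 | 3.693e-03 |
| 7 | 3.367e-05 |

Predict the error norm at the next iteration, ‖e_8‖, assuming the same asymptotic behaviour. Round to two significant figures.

1.7e-8

First estimate the order: p ≈ ln(‖e_7‖/‖e_6‖) / ln(‖e_6‖/‖e_5‖) = ln(3.367e-05/3.693e-03)/ln(3.693e-03/6.734e-02) = ln(0.00911725)/ln(0.0548411) ≈ 1.6180.
Then ‖e_8‖ ≈ ‖e_7‖·(‖e_7‖/‖e_6‖)^p = 3.367e-05·(0.00911725)^1.6180 = 3.367e-05·0.000500103 ≈ 1.684e-08.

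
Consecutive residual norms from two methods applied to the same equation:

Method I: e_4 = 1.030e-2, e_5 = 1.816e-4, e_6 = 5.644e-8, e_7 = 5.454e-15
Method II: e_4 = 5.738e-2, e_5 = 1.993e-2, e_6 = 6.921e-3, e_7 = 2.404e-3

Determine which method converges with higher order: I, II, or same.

I

Method I: p ≈ ln(5.454e-15/5.644e-8)/ln(5.644e-8/1.816e-4) ≈ 2.00.
Method II: p ≈ ln(2.404e-3/6.921e-3)/ln(6.921e-3/1.993e-2) ≈ 1.00.
Method I has the higher order (≈2.0 vs ≈1.0).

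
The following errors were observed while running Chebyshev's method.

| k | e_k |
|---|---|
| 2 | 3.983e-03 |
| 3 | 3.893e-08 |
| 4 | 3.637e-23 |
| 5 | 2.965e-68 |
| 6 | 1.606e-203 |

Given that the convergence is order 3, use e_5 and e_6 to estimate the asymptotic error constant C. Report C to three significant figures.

C ≈ e_6 / e_5^3
  = 1.606e-203 / (2.965e-68)^3
  = 1.606e-203 / 2.6066e-203 ≈ 0.61613

0.616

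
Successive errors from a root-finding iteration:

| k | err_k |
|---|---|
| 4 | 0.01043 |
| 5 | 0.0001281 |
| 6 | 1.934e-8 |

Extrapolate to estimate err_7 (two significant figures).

First estimate the order: p ≈ ln(err_6/err_5) / ln(err_5/err_4) = ln(1.934e-8/0.0001281)/ln(0.0001281/0.01043) = ln(0.000150976)/ln(0.0122819) ≈ 1.9998.
Then err_7 ≈ err_6·(err_6/err_5)^p = 1.934e-8·(0.000150976)^1.9998 = 1.934e-8·2.28339e-08 ≈ 4.416e-16.

4.4e-16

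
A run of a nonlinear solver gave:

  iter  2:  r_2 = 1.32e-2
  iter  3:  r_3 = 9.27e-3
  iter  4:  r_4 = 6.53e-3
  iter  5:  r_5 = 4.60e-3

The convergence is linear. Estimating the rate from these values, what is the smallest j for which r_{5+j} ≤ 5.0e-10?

46

Rate ρ ≈ r_5/r_4 = 4.60e-3/6.53e-3 = 0.7044.
After j more steps, r_{5+j} ≈ 4.60e-3·ρ^j; need ρ^j ≤ 5.0e-10/4.60e-3 = 1.08696e-07.
j ≥ ln(1.08696e-07)/ln(0.7044) = -16.0347/-0.35041 = 45.760.
So 46 more iterations are needed.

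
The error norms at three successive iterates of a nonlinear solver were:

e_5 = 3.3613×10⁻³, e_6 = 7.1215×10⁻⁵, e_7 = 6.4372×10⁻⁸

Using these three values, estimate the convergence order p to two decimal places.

p ≈ ln(e_7/e_6) / ln(e_6/e_5)
  = ln(6.4372×10⁻⁸/7.1215×10⁻⁵) / ln(7.1215×10⁻⁵/3.3613×10⁻³)
  = ln(0.000903911) / ln(0.0211867)
  = -7.00878 / -3.85438 ≈ 1.81839

1.82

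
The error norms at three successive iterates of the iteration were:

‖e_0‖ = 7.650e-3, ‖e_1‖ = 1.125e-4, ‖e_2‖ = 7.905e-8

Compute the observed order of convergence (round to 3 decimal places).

1.721

p ≈ ln(‖e_2‖/‖e_1‖) / ln(‖e_1‖/‖e_0‖)
  = ln(7.905e-8/1.125e-4) / ln(1.125e-4/7.650e-3)
  = ln(0.000702667) / ln(0.0147059)
  = -7.260627 / -4.219507 ≈ 1.720729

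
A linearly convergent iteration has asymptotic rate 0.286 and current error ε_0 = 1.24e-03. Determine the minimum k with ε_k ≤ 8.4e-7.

6

After k steps, ε_k ≈ 1.24e-03·0.286^k.
Need 0.286^k ≤ 8.4e-7/1.24e-03 = 0.000677419.
k ≥ ln(0.000677419)/ln(0.286) = -7.2972/-1.25176 = 5.830.
Smallest integer k = 6.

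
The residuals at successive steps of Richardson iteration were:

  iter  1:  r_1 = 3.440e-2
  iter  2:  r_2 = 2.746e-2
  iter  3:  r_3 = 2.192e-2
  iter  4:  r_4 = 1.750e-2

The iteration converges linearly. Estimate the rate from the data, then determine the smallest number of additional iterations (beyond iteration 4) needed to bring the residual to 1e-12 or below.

Rate ρ ≈ r_4/r_3 = 1.750e-2/2.192e-2 = 0.7984.
After j more steps, r_{4+j} ≈ 1.750e-2·ρ^j; need ρ^j ≤ 1e-12/1.750e-2 = 5.71429e-11.
j ≥ ln(5.71429e-11)/ln(0.7984) = -23.5855/-0.22515 = 104.755.
So 105 more iterations are needed.

105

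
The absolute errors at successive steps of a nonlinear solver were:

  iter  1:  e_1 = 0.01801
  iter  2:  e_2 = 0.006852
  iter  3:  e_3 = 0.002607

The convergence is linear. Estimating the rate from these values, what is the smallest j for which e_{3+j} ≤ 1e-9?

16

Rate ρ ≈ e_3/e_2 = 0.002607/0.006852 = 0.3805.
After j more steps, e_{3+j} ≈ 0.002607·ρ^j; need ρ^j ≤ 1e-9/0.002607 = 3.83583e-07.
j ≥ ln(3.83583e-07)/ln(0.3805) = -14.7737/-0.96627 = 15.289.
So 16 more iterations are needed.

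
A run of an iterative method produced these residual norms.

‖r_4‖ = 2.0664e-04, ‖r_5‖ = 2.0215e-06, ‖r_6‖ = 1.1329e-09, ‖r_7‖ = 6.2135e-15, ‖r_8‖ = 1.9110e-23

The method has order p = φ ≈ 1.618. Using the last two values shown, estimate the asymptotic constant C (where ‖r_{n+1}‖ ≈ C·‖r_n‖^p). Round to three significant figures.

C ≈ ‖r_8‖ / ‖r_7‖^1.618
  = 1.9110e-23 / (6.2135e-15)^1.618
  = 1.9110e-23 / 1.03185e-23 ≈ 1.852

1.85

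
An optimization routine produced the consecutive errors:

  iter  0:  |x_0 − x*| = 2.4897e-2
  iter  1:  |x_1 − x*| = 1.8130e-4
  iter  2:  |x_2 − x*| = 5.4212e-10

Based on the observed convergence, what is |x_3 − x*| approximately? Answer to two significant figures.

2.9e-24

First estimate the order: p ≈ ln(|x_2 − x*|/|x_1 − x*|) / ln(|x_1 − x*|/|x_0 − x*|) = ln(5.4212e-10/1.8130e-4)/ln(1.8130e-4/2.4897e-2) = ln(2.99018e-06)/ln(0.007282) ≈ 2.5842.
Then |x_3 − x*| ≈ |x_2 − x*|·(|x_2 − x*|/|x_1 − x*|)^p = 5.4212e-10·(2.99018e-06)^2.5842 = 5.4212e-10·5.29782e-15 ≈ 2.872e-24.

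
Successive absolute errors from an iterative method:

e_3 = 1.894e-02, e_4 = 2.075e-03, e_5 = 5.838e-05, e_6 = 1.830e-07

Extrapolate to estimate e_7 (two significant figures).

1.7e-11

First estimate the order: p ≈ ln(e_6/e_5) / ln(e_5/e_4) = ln(1.830e-07/5.838e-05)/ln(5.838e-05/2.075e-03) = ln(0.00313464)/ln(0.0281349) ≈ 1.6146.
Then e_7 ≈ e_6·(e_6/e_5)^p = 1.830e-07·(0.00313464)^1.6146 = 1.830e-07·9.06452e-05 ≈ 1.659e-11.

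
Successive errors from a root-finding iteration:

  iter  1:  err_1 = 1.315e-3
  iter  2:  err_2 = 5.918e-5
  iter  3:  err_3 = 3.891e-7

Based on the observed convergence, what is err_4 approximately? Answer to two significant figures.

1.1e-10

First estimate the order: p ≈ ln(err_3/err_2) / ln(err_2/err_1) = ln(3.891e-7/5.918e-5)/ln(5.918e-5/1.315e-3) = ln(0.00657486)/ln(0.0450038) ≈ 1.6203.
Then err_4 ≈ err_3·(err_3/err_2)^p = 3.891e-7·(0.00657486)^1.6203 = 3.891e-7·0.000291287 ≈ 1.133e-10.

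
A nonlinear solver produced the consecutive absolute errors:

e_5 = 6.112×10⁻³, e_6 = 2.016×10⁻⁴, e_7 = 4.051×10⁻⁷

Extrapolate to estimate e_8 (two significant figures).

First estimate the order: p ≈ ln(e_7/e_6) / ln(e_6/e_5) = ln(4.051×10⁻⁷/2.016×10⁻⁴)/ln(2.016×10⁻⁴/6.112×10⁻³) = ln(0.00200942)/ln(0.0329843) ≈ 1.8202.
Then e_8 ≈ e_7·(e_7/e_6)^p = 4.051×10⁻⁷·(0.00200942)^1.8202 = 4.051×10⁻⁷·1.23324e-05 ≈ 4.996e-12.

5.0e-12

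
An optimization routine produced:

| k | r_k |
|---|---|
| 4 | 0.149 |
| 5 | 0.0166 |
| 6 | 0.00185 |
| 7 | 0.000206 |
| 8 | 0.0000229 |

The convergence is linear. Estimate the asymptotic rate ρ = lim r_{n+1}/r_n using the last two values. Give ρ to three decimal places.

0.111

ρ ≈ r_8/r_7 = 0.0000229/0.000206 = 0.11117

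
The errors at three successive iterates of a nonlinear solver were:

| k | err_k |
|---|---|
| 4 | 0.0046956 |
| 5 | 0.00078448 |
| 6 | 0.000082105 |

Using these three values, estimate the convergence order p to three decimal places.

1.261

p ≈ ln(err_6/err_5) / ln(err_5/err_4)
  = ln(0.000082105/0.00078448) / ln(0.00078448/0.0046956)
  = ln(0.104662) / ln(0.167067)
  = -2.257019 / -1.789360 ≈ 1.261355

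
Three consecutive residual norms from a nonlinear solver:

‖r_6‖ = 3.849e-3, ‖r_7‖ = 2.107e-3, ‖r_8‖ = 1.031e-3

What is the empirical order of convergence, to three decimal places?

p ≈ ln(‖r_8‖/‖r_7‖) / ln(‖r_7‖/‖r_6‖)
  = ln(1.031e-3/2.107e-3) / ln(2.107e-3/3.849e-3)
  = ln(0.489321) / ln(0.547415)
  = -0.714737 / -0.602548 ≈ 1.186191

1.186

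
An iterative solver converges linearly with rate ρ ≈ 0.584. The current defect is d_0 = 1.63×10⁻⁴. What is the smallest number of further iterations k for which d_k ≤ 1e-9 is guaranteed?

23

After k steps, d_k ≈ 1.63×10⁻⁴·0.584^k.
Need 0.584^k ≤ 1e-9/1.63×10⁻⁴ = 6.13497e-06.
k ≥ ln(6.13497e-06)/ln(0.584) = -12.0015/-0.53785 = 22.314.
Smallest integer k = 23.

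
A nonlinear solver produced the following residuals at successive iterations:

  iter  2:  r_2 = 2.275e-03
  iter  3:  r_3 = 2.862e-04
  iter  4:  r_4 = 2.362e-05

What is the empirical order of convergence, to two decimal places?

1.20

p ≈ ln(r_4/r_3) / ln(r_3/r_2)
  = ln(2.362e-05/2.862e-04) / ln(2.862e-04/2.275e-03)
  = ln(0.0825297) / ln(0.125802)
  = -2.49460 / -2.07305 ≈ 1.20335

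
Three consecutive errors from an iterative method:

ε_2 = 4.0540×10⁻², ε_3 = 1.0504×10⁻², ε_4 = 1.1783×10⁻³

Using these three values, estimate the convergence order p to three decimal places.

p ≈ ln(ε_4/ε_3) / ln(ε_3/ε_2)
  = ln(1.1783×10⁻³/1.0504×10⁻²) / ln(1.0504×10⁻²/4.0540×10⁻²)
  = ln(0.112176) / ln(0.259102)
  = -2.187686 / -1.350533 ≈ 1.619869

1.620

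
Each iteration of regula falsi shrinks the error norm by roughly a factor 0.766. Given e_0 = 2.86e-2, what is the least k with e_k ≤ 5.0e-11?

76

After k steps, e_k ≈ 2.86e-2·0.766^k.
Need 0.766^k ≤ 5.0e-11/2.86e-2 = 1.74825e-09.
k ≥ ln(1.74825e-09)/ln(0.766) = -20.1647/-0.26657 = 75.645.
Smallest integer k = 76.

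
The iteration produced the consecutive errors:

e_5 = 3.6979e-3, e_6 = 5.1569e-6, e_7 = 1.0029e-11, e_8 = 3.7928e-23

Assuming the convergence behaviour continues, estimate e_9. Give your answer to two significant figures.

First estimate the order: p ≈ ln(e_8/e_7) / ln(e_7/e_6) = ln(3.7928e-23/1.0029e-11)/ln(1.0029e-11/5.1569e-6) = ln(3.78183e-12)/ln(1.94477e-06) ≈ 2.0000.
Then e_9 ≈ e_8·(e_8/e_7)^p = 3.7928e-23·(3.78183e-12)^2.0000 = 3.7928e-23·1.43022e-23 ≈ 5.425e-46.

5.4e-46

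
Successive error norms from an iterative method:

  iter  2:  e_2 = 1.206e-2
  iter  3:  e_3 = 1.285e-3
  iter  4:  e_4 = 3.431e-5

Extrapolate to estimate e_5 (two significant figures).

First estimate the order: p ≈ ln(e_4/e_3) / ln(e_3/e_2) = ln(3.431e-5/1.285e-3)/ln(1.285e-3/1.206e-2) = ln(0.0267004)/ln(0.106551) ≈ 1.6181.
Then e_5 ≈ e_4·(e_4/e_3)^p = 3.431e-5·(0.0267004)^1.6181 = 3.431e-5·0.00284412 ≈ 9.758e-08.

9.8e-8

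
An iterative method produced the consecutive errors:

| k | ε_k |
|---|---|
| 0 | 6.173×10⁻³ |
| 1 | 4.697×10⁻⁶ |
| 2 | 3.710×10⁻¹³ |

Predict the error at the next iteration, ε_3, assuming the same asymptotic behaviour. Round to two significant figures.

First estimate the order: p ≈ ln(ε_2/ε_1) / ln(ε_1/ε_0) = ln(3.710×10⁻¹³/4.697×10⁻⁶)/ln(4.697×10⁻⁶/6.173×10⁻³) = ln(7.89866e-08)/ln(0.000760894) ≈ 2.2774.
Then ε_3 ≈ ε_2·(ε_2/ε_1)^p = 3.710×10⁻¹³·(7.89866e-08)^2.2774 = 3.710×10⁻¹³·6.68172e-17 ≈ 2.479e-29.

2.5e-29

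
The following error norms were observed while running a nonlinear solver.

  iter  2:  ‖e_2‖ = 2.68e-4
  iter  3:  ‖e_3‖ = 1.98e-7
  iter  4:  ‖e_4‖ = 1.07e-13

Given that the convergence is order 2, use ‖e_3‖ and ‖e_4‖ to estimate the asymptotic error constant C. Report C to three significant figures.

C ≈ ‖e_4‖ / ‖e_3‖^2
  = 1.07e-13 / (1.98e-7)^2
  = 1.07e-13 / 3.9204e-14 ≈ 2.7293

2.73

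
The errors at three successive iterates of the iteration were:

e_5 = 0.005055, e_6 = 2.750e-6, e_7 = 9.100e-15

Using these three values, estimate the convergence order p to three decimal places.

2.598

p ≈ ln(e_7/e_6) / ln(e_6/e_5)
  = ln(9.100e-15/2.750e-6) / ln(2.750e-6/0.005055)
  = ln(3.30909e-09) / ln(0.000544016)
  = -19.526593 / -7.516532 ≈ 2.597819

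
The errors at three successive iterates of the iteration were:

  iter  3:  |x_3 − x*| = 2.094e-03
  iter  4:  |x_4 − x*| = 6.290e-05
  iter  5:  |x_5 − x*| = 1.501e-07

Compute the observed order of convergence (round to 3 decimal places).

1.723

p ≈ ln(|x_5 − x*|/|x_4 − x*|) / ln(|x_4 − x*|/|x_3 − x*|)
  = ln(1.501e-07/6.290e-05) / ln(6.290e-05/2.094e-03)
  = ln(0.00238633) / ln(0.0300382)
  = -6.037999 / -3.505285 ≈ 1.722542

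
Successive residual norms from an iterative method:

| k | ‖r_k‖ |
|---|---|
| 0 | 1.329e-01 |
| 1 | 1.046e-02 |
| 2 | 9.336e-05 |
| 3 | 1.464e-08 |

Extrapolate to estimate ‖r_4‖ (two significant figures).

1.3e-15

First estimate the order: p ≈ ln(‖r_3‖/‖r_2‖) / ln(‖r_2‖/‖r_1‖) = ln(1.464e-08/9.336e-05)/ln(9.336e-05/1.046e-02) = ln(0.000156812)/ln(0.00892543) ≈ 1.8565.
Then ‖r_4‖ ≈ ‖r_3‖·(‖r_3‖/‖r_2‖)^p = 1.464e-08·(0.000156812)^1.8565 = 1.464e-08·8.64414e-08 ≈ 1.266e-15.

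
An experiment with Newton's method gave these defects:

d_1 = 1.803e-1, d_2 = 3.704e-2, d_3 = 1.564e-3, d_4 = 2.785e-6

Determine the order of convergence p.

Consecutive ratios: d_4/d_3 = 2.785e-6/1.564e-3 = 0.00178069, d_3/d_2 = 1.564e-3/3.704e-2 = 0.0422246.
p ≈ ln(0.00178069)/ln(0.0422246) = -6.3308/-3.1648 ≈ 2.00.
So the convergence is quadratic (order 2).

2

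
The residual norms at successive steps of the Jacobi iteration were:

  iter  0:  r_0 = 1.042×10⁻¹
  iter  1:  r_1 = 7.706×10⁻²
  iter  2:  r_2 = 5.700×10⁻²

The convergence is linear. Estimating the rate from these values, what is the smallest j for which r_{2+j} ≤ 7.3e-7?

Rate ρ ≈ r_2/r_1 = 5.700×10⁻²/7.706×10⁻² = 0.7397.
After j more steps, r_{2+j} ≈ 5.700×10⁻²·ρ^j; need ρ^j ≤ 7.3e-7/5.700×10⁻² = 1.2807e-05.
j ≥ ln(1.2807e-05)/ln(0.7397) = -11.2655/-0.30151 = 37.364.
So 38 more iterations are needed.

38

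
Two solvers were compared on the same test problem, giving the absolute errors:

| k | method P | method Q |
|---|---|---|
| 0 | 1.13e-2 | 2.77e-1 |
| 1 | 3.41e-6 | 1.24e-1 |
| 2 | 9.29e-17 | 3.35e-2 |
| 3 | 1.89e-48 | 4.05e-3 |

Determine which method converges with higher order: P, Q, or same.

Method P: p ≈ ln(1.89e-48/9.29e-17)/ln(9.29e-17/3.41e-6) ≈ 3.00.
Method Q: p ≈ ln(4.05e-3/3.35e-2)/ln(3.35e-2/1.24e-1) ≈ 1.61.
Method P has the higher order (≈3.0 vs ≈1.6).

P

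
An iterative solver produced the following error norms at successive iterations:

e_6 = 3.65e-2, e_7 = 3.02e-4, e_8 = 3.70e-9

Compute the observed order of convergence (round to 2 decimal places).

p ≈ ln(e_8/e_7) / ln(e_7/e_6)
  = ln(3.70e-9/3.02e-4) / ln(3.02e-4/3.65e-2)
  = ln(1.22517e-05) / ln(0.00827397)
  = -11.30985 / -4.79464 ≈ 2.35885

2.36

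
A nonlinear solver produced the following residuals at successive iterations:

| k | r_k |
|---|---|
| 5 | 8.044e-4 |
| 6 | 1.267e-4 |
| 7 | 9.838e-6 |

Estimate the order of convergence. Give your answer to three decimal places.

1.383

p ≈ ln(r_7/r_6) / ln(r_6/r_5)
  = ln(9.838e-6/1.267e-4) / ln(1.267e-4/8.044e-4)
  = ln(0.077648) / ln(0.157509)
  = -2.555569 / -1.848273 ≈ 1.382679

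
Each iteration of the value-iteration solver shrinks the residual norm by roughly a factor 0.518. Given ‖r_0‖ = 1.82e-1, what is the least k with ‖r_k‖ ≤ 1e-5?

After k steps, ‖r_k‖ ≈ 1.82e-1·0.518^k.
Need 0.518^k ≤ 1e-5/1.82e-1 = 5.49451e-05.
k ≥ ln(5.49451e-05)/ln(0.518) = -9.8092/-0.65778 = 14.913.
Smallest integer k = 15.

15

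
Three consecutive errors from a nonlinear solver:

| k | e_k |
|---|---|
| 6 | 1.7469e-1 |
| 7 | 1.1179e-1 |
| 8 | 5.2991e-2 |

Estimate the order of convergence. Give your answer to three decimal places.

p ≈ ln(e_8/e_7) / ln(e_7/e_6)
  = ln(5.2991e-2/1.1179e-1) / ln(1.1179e-1/1.7469e-1)
  = ln(0.474023) / ln(0.639934)
  = -0.746499 / -0.446390 ≈ 1.672302

1.672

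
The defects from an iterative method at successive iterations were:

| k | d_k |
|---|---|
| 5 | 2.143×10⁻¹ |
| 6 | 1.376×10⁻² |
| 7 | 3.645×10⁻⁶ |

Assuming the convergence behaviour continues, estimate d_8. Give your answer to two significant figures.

6.8e-17

First estimate the order: p ≈ ln(d_7/d_6) / ln(d_6/d_5) = ln(3.645×10⁻⁶/1.376×10⁻²)/ln(1.376×10⁻²/2.143×10⁻¹) = ln(0.000264898)/ln(0.0642091) ≈ 2.9998.
Then d_8 ≈ d_7·(d_7/d_6)^p = 3.645×10⁻⁶·(0.000264898)^2.9998 = 3.645×10⁻⁶·1.86188e-11 ≈ 6.787e-17.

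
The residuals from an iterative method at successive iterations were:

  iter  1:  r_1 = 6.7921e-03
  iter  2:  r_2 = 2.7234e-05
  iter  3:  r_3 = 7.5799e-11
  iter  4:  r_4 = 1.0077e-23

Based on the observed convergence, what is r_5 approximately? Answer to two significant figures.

First estimate the order: p ≈ ln(r_4/r_3) / ln(r_3/r_2) = ln(1.0077e-23/7.5799e-11)/ln(7.5799e-11/2.7234e-05) = ln(1.32944e-13)/ln(2.78325e-06) ≈ 2.3178.
Then r_5 ≈ r_4·(r_4/r_3)^p = 1.0077e-23·(1.32944e-13)^2.3178 = 1.0077e-23·1.42968e-30 ≈ 1.441e-53.

1.4e-53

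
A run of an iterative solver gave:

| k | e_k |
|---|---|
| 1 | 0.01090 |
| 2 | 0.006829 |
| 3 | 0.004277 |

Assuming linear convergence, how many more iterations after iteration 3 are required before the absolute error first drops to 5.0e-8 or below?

Rate ρ ≈ e_3/e_2 = 0.004277/0.006829 = 0.6263.
After j more steps, e_{3+j} ≈ 0.004277·ρ^j; need ρ^j ≤ 5.0e-8/0.004277 = 1.16904e-05.
j ≥ ln(1.16904e-05)/ln(0.6263) = -11.3567/-0.46793 = 24.270.
So 25 more iterations are needed.

25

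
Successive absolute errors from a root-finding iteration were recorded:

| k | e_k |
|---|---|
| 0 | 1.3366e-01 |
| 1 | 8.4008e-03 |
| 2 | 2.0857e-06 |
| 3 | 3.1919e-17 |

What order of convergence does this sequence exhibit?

Consecutive ratios: e_3/e_2 = 3.1919e-17/2.0857e-06 = 1.53037e-11, e_2/e_1 = 2.0857e-06/8.4008e-03 = 0.000248274.
p ≈ ln(1.53037e-11)/ln(0.000248274) = -24.9029/-8.3010 ≈ 3.00.
So the convergence is cubic (order 3).

3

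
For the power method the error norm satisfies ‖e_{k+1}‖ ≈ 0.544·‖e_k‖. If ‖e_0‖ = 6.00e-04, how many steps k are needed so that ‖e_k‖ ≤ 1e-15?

After k steps, ‖e_k‖ ≈ 6.00e-04·0.544^k.
Need 0.544^k ≤ 1e-15/6.00e-04 = 1.66667e-12.
k ≥ ln(1.66667e-12)/ln(0.544) = -27.1202/-0.60881 = 44.546.
Smallest integer k = 45.

45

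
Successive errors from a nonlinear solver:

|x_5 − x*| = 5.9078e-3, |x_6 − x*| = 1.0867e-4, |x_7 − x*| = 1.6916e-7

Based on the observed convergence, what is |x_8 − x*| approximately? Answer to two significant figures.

First estimate the order: p ≈ ln(|x_7 − x*|/|x_6 − x*|) / ln(|x_6 − x*|/|x_5 − x*|) = ln(1.6916e-7/1.0867e-4)/ln(1.0867e-4/5.9078e-3) = ln(0.00155664)/ln(0.0183943) ≈ 1.6180.
Then |x_8 − x*| ≈ |x_7 − x*|·(|x_7 − x*|/|x_6 − x*|)^p = 1.6916e-7·(0.00155664)^1.6180 = 1.6916e-7·2.86392e-05 ≈ 4.845e-12.

4.8e-12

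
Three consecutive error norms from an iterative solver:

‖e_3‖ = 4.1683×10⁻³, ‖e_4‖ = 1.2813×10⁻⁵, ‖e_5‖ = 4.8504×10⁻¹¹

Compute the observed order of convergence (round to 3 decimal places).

2.158

p ≈ ln(‖e_5‖/‖e_4‖) / ln(‖e_4‖/‖e_3‖)
  = ln(4.8504×10⁻¹¹/1.2813×10⁻⁵) / ln(1.2813×10⁻⁵/4.1683×10⁻³)
  = ln(3.78553e-06) / ln(0.00307392)
  = -12.484325 / -5.784802 ≈ 2.158125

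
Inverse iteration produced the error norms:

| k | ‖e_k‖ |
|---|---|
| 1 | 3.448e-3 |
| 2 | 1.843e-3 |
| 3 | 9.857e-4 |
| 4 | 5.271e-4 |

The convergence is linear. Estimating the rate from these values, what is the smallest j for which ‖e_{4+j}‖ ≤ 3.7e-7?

12

Rate ρ ≈ ‖e_4‖/‖e_3‖ = 5.271e-4/9.857e-4 = 0.5347.
After j more steps, ‖e_{4+j}‖ ≈ 5.271e-4·ρ^j; need ρ^j ≤ 3.7e-7/5.271e-4 = 0.000701954.
j ≥ ln(0.000701954)/ln(0.5347) = -7.2616/-0.62605 = 11.599.
So 12 more iterations are needed.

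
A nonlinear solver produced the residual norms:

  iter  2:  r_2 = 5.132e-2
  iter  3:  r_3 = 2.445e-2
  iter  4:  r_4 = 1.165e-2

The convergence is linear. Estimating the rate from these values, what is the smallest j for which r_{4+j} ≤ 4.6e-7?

Rate ρ ≈ r_4/r_3 = 1.165e-2/2.445e-2 = 0.4765.
After j more steps, r_{4+j} ≈ 1.165e-2·ρ^j; need ρ^j ≤ 4.6e-7/1.165e-2 = 3.9485e-05.
j ≥ ln(3.9485e-05)/ln(0.4765) = -10.1396/-0.74129 = 13.678.
So 14 more iterations are needed.

14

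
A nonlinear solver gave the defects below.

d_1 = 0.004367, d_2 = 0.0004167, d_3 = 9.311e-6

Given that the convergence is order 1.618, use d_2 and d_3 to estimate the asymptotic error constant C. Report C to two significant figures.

2.7

C ≈ d_3 / d_2^1.618
  = 9.311e-6 / (0.0004167)^1.618
  = 9.311e-6 / 3.39527e-06 ≈ 2.7423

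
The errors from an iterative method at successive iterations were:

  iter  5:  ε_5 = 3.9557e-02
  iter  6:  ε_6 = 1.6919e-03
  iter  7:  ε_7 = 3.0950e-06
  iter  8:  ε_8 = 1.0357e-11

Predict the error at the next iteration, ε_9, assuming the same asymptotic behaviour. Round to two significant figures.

1.2e-22

First estimate the order: p ≈ ln(ε_8/ε_7) / ln(ε_7/ε_6) = ln(1.0357e-11/3.0950e-06)/ln(3.0950e-06/1.6919e-03) = ln(3.34637e-06)/ln(0.0018293) ≈ 2.0000.
Then ε_9 ≈ ε_8·(ε_8/ε_7)^p = 1.0357e-11·(3.34637e-06)^2.0000 = 1.0357e-11·1.11982e-11 ≈ 1.16e-22.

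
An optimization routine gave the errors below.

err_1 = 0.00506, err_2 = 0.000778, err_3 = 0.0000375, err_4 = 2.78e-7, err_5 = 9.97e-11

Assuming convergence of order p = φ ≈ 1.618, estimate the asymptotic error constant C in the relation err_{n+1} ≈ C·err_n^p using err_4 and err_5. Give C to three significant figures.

C ≈ err_5 / err_4^1.618
  = 9.97e-11 / (2.78e-7)^1.618
  = 9.97e-11 / 2.46868e-11 ≈ 4.0386

4.04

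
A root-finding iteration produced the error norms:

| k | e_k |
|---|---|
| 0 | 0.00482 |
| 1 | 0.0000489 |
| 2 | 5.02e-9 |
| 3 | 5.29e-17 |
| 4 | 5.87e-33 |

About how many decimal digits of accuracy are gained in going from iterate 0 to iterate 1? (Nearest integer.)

2

Digits gained ≈ log₁₀(e_0/e_1) = log₁₀(0.00482/0.0000489) = log₁₀(98.5685) ≈ 1.994.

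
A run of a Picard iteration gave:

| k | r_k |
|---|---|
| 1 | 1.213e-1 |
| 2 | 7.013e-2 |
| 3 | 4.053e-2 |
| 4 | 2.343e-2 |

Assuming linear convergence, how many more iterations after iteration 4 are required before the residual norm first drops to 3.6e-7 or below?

21

Rate ρ ≈ r_4/r_3 = 2.343e-2/4.053e-2 = 0.5781.
After j more steps, r_{4+j} ≈ 2.343e-2·ρ^j; need ρ^j ≤ 3.6e-7/2.343e-2 = 1.53649e-05.
j ≥ ln(1.53649e-05)/ln(0.5781) = -11.0834/-0.54801 = 20.225.
So 21 more iterations are needed.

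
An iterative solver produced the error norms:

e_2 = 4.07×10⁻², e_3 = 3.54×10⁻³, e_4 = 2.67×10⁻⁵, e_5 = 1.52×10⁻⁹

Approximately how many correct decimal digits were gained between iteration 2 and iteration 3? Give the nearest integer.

1

Digits gained ≈ log₁₀(e_2/e_3) = log₁₀(4.07×10⁻²/3.54×10⁻³) = log₁₀(11.4972) ≈ 1.061.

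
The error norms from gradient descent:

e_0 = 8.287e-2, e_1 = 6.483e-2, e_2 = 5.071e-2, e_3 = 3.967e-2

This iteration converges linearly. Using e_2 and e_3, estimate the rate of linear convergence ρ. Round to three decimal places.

0.782

ρ ≈ e_3/e_2 = 3.967e-2/5.071e-2 = 0.78229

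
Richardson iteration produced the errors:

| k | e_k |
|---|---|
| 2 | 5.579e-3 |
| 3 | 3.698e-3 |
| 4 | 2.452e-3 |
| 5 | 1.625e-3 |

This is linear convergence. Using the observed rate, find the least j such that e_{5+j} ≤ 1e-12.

52

Rate ρ ≈ e_5/e_4 = 1.625e-3/2.452e-3 = 0.6627.
After j more steps, e_{5+j} ≈ 1.625e-3·ρ^j; need ρ^j ≤ 1e-12/1.625e-3 = 6.15385e-10.
j ≥ ln(6.15385e-10)/ln(0.6627) = -21.2088/-0.41143 = 51.549.
So 52 more iterations are needed.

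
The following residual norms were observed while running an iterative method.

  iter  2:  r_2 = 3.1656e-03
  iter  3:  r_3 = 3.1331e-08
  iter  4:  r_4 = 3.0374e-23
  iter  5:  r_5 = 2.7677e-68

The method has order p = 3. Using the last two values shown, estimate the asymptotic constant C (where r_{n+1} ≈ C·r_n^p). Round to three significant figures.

0.988

C ≈ r_5 / r_4^3
  = 2.7677e-68 / (3.0374e-23)^3
  = 2.7677e-68 / 2.80224e-68 ≈ 0.98767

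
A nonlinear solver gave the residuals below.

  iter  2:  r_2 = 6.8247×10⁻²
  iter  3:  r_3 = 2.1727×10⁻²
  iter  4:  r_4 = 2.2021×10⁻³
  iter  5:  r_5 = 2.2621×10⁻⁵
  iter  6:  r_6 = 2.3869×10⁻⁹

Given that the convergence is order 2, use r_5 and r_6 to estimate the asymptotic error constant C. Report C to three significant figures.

C ≈ r_6 / r_5^2
  = 2.3869×10⁻⁹ / (2.2621×10⁻⁵)^2
  = 2.3869×10⁻⁹ / 5.1171e-10 ≈ 4.6646

4.66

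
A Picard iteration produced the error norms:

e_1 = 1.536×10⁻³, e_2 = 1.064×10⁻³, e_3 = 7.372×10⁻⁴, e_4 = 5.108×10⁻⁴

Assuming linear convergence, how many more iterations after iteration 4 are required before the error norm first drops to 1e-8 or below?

30

Rate ρ ≈ e_4/e_3 = 5.108×10⁻⁴/7.372×10⁻⁴ = 0.6929.
After j more steps, e_{4+j} ≈ 5.108×10⁻⁴·ρ^j; need ρ^j ≤ 1e-8/5.108×10⁻⁴ = 1.95771e-05.
j ≥ ln(1.95771e-05)/ln(0.6929) = -10.8412/-0.36687 = 29.551.
So 30 more iterations are needed.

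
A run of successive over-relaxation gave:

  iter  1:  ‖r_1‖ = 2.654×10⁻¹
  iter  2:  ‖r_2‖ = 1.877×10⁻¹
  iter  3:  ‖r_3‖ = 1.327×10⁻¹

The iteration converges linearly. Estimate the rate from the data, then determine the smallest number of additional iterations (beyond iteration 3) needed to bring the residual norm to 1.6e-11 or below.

Rate ρ ≈ ‖r_3‖/‖r_2‖ = 1.327×10⁻¹/1.877×10⁻¹ = 0.7070.
After j more steps, ‖r_{3+j}‖ ≈ 1.327×10⁻¹·ρ^j; need ρ^j ≤ 1.6e-11/1.327×10⁻¹ = 1.20573e-10.
j ≥ ln(1.20573e-10)/ln(0.7070) = -22.8388/-0.34672 = 65.871.
So 66 more iterations are needed.

66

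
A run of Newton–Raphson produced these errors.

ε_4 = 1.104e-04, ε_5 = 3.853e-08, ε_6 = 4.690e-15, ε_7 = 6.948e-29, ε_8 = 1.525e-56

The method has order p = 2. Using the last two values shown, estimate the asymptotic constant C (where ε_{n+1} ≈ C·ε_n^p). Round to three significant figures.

3.16

C ≈ ε_8 / ε_7^2
  = 1.525e-56 / (6.948e-29)^2
  = 1.525e-56 / 4.82747e-57 ≈ 3.159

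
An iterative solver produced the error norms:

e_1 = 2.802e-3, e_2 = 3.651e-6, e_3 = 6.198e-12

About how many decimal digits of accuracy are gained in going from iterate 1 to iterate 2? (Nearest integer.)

3

Digits gained ≈ log₁₀(e_1/e_2) = log₁₀(2.802e-3/3.651e-6) = log₁₀(767.461) ≈ 2.885.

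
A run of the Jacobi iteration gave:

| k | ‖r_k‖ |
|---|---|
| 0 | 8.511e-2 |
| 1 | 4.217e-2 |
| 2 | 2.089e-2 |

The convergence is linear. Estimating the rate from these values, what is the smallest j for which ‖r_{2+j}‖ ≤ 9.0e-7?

15

Rate ρ ≈ ‖r_2‖/‖r_1‖ = 2.089e-2/4.217e-2 = 0.4954.
After j more steps, ‖r_{2+j}‖ ≈ 2.089e-2·ρ^j; need ρ^j ≤ 9.0e-7/2.089e-2 = 4.30828e-05.
j ≥ ln(4.30828e-05)/ln(0.4954) = -10.0524/-0.70239 = 14.312.
So 15 more iterations are needed.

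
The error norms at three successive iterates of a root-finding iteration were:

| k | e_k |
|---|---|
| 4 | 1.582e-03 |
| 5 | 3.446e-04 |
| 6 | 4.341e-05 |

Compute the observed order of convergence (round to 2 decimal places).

1.36

p ≈ ln(e_6/e_5) / ln(e_5/e_4)
  = ln(4.341e-05/3.446e-04) / ln(3.446e-04/1.582e-03)
  = ln(0.125972) / ln(0.217826)
  = -2.07170 / -1.52406 ≈ 1.35933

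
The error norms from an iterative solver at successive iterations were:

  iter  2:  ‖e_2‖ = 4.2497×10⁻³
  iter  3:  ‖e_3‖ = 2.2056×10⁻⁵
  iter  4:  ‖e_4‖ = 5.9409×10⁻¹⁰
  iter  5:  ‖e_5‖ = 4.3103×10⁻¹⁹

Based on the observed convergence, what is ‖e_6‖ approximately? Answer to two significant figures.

2.3e-37

First estimate the order: p ≈ ln(‖e_5‖/‖e_4‖) / ln(‖e_4‖/‖e_3‖) = ln(4.3103×10⁻¹⁹/5.9409×10⁻¹⁰)/ln(5.9409×10⁻¹⁰/2.2056×10⁻⁵) = ln(7.2553e-10)/ln(2.69355e-05) ≈ 2.0000.
Then ‖e_6‖ ≈ ‖e_5‖·(‖e_5‖/‖e_4‖)^p = 4.3103×10⁻¹⁹·(7.2553e-10)^2.0000 = 4.3103×10⁻¹⁹·5.26394e-19 ≈ 2.269e-37.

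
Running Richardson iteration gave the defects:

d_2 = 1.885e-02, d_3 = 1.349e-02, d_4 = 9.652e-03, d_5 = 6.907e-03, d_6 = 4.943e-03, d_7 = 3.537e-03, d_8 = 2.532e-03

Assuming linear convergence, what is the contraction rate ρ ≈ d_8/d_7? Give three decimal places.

ρ ≈ d_8/d_7 = 2.532e-03/3.537e-03 = 0.71586

0.716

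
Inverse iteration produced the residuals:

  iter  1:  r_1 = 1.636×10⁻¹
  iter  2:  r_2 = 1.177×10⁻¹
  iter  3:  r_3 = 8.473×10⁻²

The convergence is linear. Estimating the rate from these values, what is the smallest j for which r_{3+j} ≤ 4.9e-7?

Rate ρ ≈ r_3/r_2 = 8.473×10⁻²/1.177×10⁻¹ = 0.7199.
After j more steps, r_{3+j} ≈ 8.473×10⁻²·ρ^j; need ρ^j ≤ 4.9e-7/8.473×10⁻² = 5.78308e-06.
j ≥ ln(5.78308e-06)/ln(0.7199) = -12.0606/-0.32864 = 36.699.
So 37 more iterations are needed.

37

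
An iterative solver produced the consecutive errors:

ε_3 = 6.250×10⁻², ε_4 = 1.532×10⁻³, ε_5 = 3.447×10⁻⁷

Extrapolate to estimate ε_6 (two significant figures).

1.9e-15

First estimate the order: p ≈ ln(ε_5/ε_4) / ln(ε_4/ε_3) = ln(3.447×10⁻⁷/1.532×10⁻³)/ln(1.532×10⁻³/6.250×10⁻²) = ln(0.000225)/ln(0.024512) ≈ 2.2649.
Then ε_6 ≈ ε_5·(ε_5/ε_4)^p = 3.447×10⁻⁷·(0.000225)^2.2649 = 3.447×10⁻⁷·5.47089e-09 ≈ 1.886e-15.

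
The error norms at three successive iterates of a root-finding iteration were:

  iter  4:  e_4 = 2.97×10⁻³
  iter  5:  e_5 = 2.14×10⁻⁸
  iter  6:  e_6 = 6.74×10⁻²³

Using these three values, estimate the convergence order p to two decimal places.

2.82

p ≈ ln(e_6/e_5) / ln(e_5/e_4)
  = ln(6.74×10⁻²³/2.14×10⁻⁸) / ln(2.14×10⁻⁸/2.97×10⁻³)
  = ln(3.14953e-15) / ln(7.20539e-06)
  = -33.39152 / -11.84068 ≈ 2.82007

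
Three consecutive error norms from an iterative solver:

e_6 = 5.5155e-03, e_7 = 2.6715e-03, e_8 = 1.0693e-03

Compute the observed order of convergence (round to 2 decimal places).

p ≈ ln(e_8/e_7) / ln(e_7/e_6)
  = ln(1.0693e-03/2.6715e-03) / ln(2.6715e-03/5.5155e-03)
  = ln(0.400262) / ln(0.484362)
  = -0.91564 / -0.72492 ≈ 1.26309

1.26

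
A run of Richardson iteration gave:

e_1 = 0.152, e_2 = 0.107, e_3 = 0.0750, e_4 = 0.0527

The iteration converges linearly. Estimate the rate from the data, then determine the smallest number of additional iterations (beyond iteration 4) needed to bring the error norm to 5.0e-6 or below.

Rate ρ ≈ e_4/e_3 = 0.0527/0.0750 = 0.7027.
After j more steps, e_{4+j} ≈ 0.0527·ρ^j; need ρ^j ≤ 5.0e-6/0.0527 = 9.48767e-05.
j ≥ ln(9.48767e-05)/ln(0.7027) = -9.2629/-0.35283 = 26.253.
So 27 more iterations are needed.

27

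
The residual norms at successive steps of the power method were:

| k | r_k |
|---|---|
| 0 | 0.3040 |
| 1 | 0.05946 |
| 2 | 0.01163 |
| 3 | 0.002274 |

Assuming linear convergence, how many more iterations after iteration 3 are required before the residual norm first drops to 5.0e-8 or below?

Rate ρ ≈ r_3/r_2 = 0.002274/0.01163 = 0.1955.
After j more steps, r_{3+j} ≈ 0.002274·ρ^j; need ρ^j ≤ 5.0e-8/0.002274 = 2.19877e-05.
j ≥ ln(2.19877e-05)/ln(0.1955) = -10.7250/-1.63219 = 6.571.
So 7 more iterations are needed.

7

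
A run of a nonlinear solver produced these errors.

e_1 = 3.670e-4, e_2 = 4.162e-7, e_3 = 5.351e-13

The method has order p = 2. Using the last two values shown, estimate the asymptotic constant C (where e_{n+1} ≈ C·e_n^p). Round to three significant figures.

3.09

C ≈ e_3 / e_2^2
  = 5.351e-13 / (4.162e-7)^2
  = 5.351e-13 / 1.73222e-13 ≈ 3.0891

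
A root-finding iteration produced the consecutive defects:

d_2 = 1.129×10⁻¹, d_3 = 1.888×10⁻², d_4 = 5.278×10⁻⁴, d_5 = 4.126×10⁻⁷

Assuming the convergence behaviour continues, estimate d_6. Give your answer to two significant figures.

2.5e-13

First estimate the order: p ≈ ln(d_5/d_4) / ln(d_4/d_3) = ln(4.126×10⁻⁷/5.278×10⁻⁴)/ln(5.278×10⁻⁴/1.888×10⁻²) = ln(0.000781736)/ln(0.0279555) ≈ 1.9999.
Then d_6 ≈ d_5·(d_5/d_4)^p = 4.126×10⁻⁷·(0.000781736)^1.9999 = 4.126×10⁻⁷·6.11549e-07 ≈ 2.523e-13.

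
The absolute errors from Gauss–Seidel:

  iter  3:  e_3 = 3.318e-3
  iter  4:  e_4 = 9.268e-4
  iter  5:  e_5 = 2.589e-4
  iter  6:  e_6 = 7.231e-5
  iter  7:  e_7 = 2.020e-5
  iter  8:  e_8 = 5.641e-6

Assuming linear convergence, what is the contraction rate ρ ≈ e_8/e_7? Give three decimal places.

ρ ≈ e_8/e_7 = 5.641e-6/2.020e-5 = 0.27926

0.279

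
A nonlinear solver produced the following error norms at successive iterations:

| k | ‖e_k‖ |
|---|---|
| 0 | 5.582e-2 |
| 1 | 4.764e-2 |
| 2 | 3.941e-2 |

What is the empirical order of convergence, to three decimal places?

p ≈ ln(‖e_2‖/‖e_1‖) / ln(‖e_1‖/‖e_0‖)
  = ln(3.941e-2/4.764e-2) / ln(4.764e-2/5.582e-2)
  = ln(0.827246) / ln(0.853458)
  = -0.189653 / -0.158459 ≈ 1.196858

1.197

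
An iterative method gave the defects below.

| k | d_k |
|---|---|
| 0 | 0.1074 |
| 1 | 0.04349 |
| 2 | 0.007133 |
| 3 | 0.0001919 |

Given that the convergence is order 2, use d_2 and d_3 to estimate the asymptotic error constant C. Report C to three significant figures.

3.77

C ≈ d_3 / d_2^2
  = 0.0001919 / (0.007133)^2
  = 0.0001919 / 5.08797e-05 ≈ 3.7716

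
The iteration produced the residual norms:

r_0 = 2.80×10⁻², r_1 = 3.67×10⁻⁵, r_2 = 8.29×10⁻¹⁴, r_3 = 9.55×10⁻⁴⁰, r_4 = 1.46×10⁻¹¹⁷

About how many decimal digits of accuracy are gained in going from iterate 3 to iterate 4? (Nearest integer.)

78

Digits gained ≈ log₁₀(r_3/r_4) = log₁₀(9.55×10⁻⁴⁰/1.46×10⁻¹¹⁷) = log₁₀(6.5411e+77) ≈ 77.816.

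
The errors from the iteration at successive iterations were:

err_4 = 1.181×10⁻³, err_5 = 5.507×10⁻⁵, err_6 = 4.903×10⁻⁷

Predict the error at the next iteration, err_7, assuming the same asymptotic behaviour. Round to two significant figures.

3.4e-10

First estimate the order: p ≈ ln(err_6/err_5) / ln(err_5/err_4) = ln(4.903×10⁻⁷/5.507×10⁻⁵)/ln(5.507×10⁻⁵/1.181×10⁻³) = ln(0.00890321)/ln(0.04663) ≈ 1.5401.
Then err_7 ≈ err_6·(err_6/err_5)^p = 4.903×10⁻⁷·(0.00890321)^1.5401 = 4.903×10⁻⁷·0.000695179 ≈ 3.408e-10.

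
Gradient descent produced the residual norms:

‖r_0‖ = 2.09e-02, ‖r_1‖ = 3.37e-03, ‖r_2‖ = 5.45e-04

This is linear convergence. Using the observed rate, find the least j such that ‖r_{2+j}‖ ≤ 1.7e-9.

Rate ρ ≈ ‖r_2‖/‖r_1‖ = 5.45e-04/3.37e-03 = 0.1617.
After j more steps, ‖r_{2+j}‖ ≈ 5.45e-04·ρ^j; need ρ^j ≤ 1.7e-9/5.45e-04 = 3.11927e-06.
j ≥ ln(3.11927e-06)/ln(0.1617) = -12.6779/-1.82201 = 6.958.
So 7 more iterations are needed.

7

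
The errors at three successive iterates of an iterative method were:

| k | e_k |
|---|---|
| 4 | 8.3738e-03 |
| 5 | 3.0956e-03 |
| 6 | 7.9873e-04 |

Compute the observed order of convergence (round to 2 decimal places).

1.36

p ≈ ln(e_6/e_5) / ln(e_5/e_4)
  = ln(7.9873e-04/3.0956e-03) / ln(3.0956e-03/8.3738e-03)
  = ln(0.258021) / ln(0.369677)
  = -1.35471 / -0.99513 ≈ 1.36134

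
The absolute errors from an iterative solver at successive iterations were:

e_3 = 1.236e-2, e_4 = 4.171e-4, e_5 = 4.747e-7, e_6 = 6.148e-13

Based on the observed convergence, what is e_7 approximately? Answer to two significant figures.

1.0e-24

First estimate the order: p ≈ ln(e_6/e_5) / ln(e_5/e_4) = ln(6.148e-13/4.747e-7)/ln(4.747e-7/4.171e-4) = ln(1.29513e-06)/ln(0.0011381) ≈ 2.0000.
Then e_7 ≈ e_6·(e_6/e_5)^p = 6.148e-13·(1.29513e-06)^2.0000 = 6.148e-13·1.67736e-12 ≈ 1.031e-24.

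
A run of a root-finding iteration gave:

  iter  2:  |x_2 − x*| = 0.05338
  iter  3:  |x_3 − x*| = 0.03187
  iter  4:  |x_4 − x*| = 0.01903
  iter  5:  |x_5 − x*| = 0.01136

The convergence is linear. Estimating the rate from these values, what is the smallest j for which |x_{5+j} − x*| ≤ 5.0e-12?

42

Rate ρ ≈ |x_5 − x*|/|x_4 − x*| = 0.01136/0.01903 = 0.5970.
After j more steps, |x_{5+j} − x*| ≈ 0.01136·ρ^j; need ρ^j ≤ 5.0e-12/0.01136 = 4.40141e-10.
j ≥ ln(4.40141e-10)/ln(0.5970) = -21.5439/-0.51584 = 41.765.
So 42 more iterations are needed.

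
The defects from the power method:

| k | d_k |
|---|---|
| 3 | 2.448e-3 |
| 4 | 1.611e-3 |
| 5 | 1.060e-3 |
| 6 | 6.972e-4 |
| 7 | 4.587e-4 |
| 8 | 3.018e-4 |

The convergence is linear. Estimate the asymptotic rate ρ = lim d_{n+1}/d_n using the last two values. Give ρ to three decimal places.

ρ ≈ d_8/d_7 = 3.018e-4/4.587e-4 = 0.65795

0.658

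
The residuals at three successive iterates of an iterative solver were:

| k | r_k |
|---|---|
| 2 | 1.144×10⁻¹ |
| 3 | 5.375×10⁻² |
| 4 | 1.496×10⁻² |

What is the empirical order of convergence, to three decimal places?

p ≈ ln(r_4/r_3) / ln(r_3/r_2)
  = ln(1.496×10⁻²/5.375×10⁻²) / ln(5.375×10⁻²/1.144×10⁻¹)
  = ln(0.278326) / ln(0.469843)
  = -1.278962 / -0.755357 ≈ 1.693189

1.693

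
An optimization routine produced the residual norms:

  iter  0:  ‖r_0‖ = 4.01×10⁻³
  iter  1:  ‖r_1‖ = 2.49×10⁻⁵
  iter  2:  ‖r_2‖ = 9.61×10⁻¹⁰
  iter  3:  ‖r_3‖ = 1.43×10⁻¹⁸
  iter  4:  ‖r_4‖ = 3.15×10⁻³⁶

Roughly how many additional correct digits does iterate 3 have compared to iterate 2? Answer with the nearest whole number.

Digits gained ≈ log₁₀(‖r_2‖/‖r_3‖) = log₁₀(9.61×10⁻¹⁰/1.43×10⁻¹⁸) = log₁₀(6.72028e+08) ≈ 8.827.

9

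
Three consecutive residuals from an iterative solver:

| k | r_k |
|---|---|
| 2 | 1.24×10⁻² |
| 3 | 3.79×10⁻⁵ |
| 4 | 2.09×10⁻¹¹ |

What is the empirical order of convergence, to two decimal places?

p ≈ ln(r_4/r_3) / ln(r_3/r_2)
  = ln(2.09×10⁻¹¹/3.79×10⁻⁵) / ln(3.79×10⁻⁵/1.24×10⁻²)
  = ln(5.51451e-07) / ln(0.00305645)
  = -14.41071 / -5.79050 ≈ 2.48868

2.49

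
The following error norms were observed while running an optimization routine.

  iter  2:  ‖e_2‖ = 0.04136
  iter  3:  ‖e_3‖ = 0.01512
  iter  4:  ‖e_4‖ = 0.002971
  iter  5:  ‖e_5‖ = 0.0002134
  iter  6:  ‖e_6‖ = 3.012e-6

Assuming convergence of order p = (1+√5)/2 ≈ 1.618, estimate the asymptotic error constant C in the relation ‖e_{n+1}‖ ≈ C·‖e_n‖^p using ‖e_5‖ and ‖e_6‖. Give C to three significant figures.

C ≈ ‖e_6‖ / ‖e_5‖^1.618
  = 3.012e-6 / (0.0002134)^1.618
  = 3.012e-6 / 1.14984e-06 ≈ 2.6195

2.62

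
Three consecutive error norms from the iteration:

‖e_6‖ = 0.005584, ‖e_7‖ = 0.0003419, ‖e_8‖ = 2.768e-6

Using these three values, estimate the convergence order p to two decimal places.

1.72

p ≈ ln(‖e_8‖/‖e_7‖) / ln(‖e_7‖/‖e_6‖)
  = ln(2.768e-6/0.0003419) / ln(0.0003419/0.005584)
  = ln(0.00809593) / ln(0.0612285)
  = -4.81639 / -2.79314 ≈ 1.72436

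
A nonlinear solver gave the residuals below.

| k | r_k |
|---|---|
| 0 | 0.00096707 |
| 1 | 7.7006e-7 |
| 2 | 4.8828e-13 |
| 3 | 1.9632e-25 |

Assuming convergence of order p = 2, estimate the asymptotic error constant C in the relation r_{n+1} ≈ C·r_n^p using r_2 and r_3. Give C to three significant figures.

C ≈ r_3 / r_2^2
  = 1.9632e-25 / (4.8828e-13)^2
  = 1.9632e-25 / 2.38417e-25 ≈ 0.82343

0.823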